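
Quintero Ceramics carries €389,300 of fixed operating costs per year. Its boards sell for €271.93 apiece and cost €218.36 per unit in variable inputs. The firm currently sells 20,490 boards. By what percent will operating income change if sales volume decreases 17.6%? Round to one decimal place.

-27.3%

Total contribution margin = 20,490 × €53.57 = €1,097,649.30.
Operating income = contribution − fixed costs = €1,097,649.30 − €389,300 = €708,349.30.
DOL = contribution ÷ EBIT = €1,097,649.30 ÷ €708,349.30 = 1.5496.
So EBIT moves 1.5496 × (-17.6%) = -27.3%.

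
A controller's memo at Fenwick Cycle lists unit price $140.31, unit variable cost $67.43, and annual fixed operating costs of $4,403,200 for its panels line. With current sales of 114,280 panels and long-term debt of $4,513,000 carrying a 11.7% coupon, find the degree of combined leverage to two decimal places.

2.45

Contribution at this volume is 114,280 × $72.88 = $8,328,726.40.
Operating income = contribution − fixed costs = $8,328,726.40 − $4,403,200 = $3,925,526.40. Interest = $528,021.00, so EBIT − I = $3,397,505.40.
DCL = contribution ÷ (EBIT − I) = $8,328,726.40 ÷ $3,397,505.40 = 2.4514.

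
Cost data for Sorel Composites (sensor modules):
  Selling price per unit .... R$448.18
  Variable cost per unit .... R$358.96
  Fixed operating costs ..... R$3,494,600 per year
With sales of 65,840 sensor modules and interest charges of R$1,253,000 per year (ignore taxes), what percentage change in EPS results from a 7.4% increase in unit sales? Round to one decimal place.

At 65,840 units, contribution = 65,840 × R$89.22 = R$5,874,244.80.
Subtracting fixed costs: EBIT = R$5,874,244.80 − R$3,494,600 = R$2,379,644.80.
Interest = R$1,253,000.00, so EBIT − I = R$1,126,644.80.
Degree of combined leverage = contribution ÷ (EBIT − I) = R$5,874,244.80 ÷ R$1,126,644.80 = 5.2139.
%ΔEPS = DCL × %ΔSales = 5.2139 × +7.4% = +38.6%.

+38.6%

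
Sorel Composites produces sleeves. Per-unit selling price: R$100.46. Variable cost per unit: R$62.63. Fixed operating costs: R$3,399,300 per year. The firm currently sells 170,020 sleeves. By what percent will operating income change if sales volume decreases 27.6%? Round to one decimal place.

At 170,020 units, contribution = 170,020 × R$37.83 = R$6,431,856.60.
Operating income = contribution − fixed costs = R$6,431,856.60 − R$3,399,300 = R$3,032,556.60.
DOL = contribution ÷ EBIT = R$6,431,856.60 ÷ R$3,032,556.60 = 2.1209.
%ΔEBIT = DOL × %ΔSales = 2.1209 × -27.6% = -58.5%.

-58.5%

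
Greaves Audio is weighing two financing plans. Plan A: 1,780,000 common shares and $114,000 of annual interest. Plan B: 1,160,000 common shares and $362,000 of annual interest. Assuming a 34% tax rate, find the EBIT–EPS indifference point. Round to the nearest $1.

Set EPS_A = EPS_B: (EBIT − $114,000)(1 − 0.34) ÷ 1,780,000 = (EBIT − $362,000)(1 − 0.34) ÷ 1,160,000.
The (1 − t) factor cancels: (EBIT − 114,000) × 1,160,000 = (EBIT − 362,000) × 1,780,000.
Solving, EBIT = (362,000·1,780,000 − 114,000·1,160,000) / (1,780,000 − 1,160,000) = 512,120,000,000 / 620,000 = 826,000.00.

$826,000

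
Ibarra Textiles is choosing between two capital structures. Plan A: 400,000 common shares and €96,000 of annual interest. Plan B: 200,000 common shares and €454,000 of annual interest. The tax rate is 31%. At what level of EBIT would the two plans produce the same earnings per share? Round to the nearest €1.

At indifference, (EBIT − 96,000)(1 − t)/400,000 = (EBIT − 454,000)(1 − t)/200,000.
The (1 − t) factor cancels: (EBIT − 96,000) × 200,000 = (EBIT − 454,000) × 400,000.
EBIT × (400,000 − 200,000) = 454,000 × 400,000 − 96,000 × 200,000 = 162,400,000,000, so EBIT = 162,400,000,000 ÷ 200,000 = 812,000.00.

€812,000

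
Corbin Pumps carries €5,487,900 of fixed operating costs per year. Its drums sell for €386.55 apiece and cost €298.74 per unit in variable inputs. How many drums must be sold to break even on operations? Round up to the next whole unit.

62,498 drums

Each unit contributes €386.55 − €298.74 = €87.81.
Units to break even: €5,487,900 ÷ €87.81 = 62,497.44, rounded up to 62,498.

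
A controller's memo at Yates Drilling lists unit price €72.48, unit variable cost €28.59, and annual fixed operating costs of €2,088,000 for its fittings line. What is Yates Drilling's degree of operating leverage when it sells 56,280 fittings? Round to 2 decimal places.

6.46

Total contribution margin = 56,280 × €43.89 = €2,470,129.20.
Subtracting fixed costs: EBIT = €2,470,129.20 − €2,088,000 = €382,129.20.
DOL = contribution ÷ EBIT = €2,470,129.20 ÷ €382,129.20 = 6.4641.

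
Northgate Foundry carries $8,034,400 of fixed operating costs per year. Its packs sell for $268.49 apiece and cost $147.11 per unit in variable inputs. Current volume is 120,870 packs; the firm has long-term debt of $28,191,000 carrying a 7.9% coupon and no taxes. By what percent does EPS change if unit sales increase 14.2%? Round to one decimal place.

At 120,870 units, contribution = 120,870 × $121.38 = $14,671,200.60.
Operating income = contribution − fixed costs = $14,671,200.60 − $8,034,400 = $6,636,800.60.
After interest of $2,227,089.00, pre-tax earnings = $4,409,711.60.
DCL = total CM / (EBIT − I) = $14,671,200.60 / $4,409,711.60 = 3.3270.
EPS therefore changes by 3.3270 × (+14.2%) = +47.2%.

+47.2%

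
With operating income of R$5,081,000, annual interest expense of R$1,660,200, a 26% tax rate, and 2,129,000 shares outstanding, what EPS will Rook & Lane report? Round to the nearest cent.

R$1.19

Pre-tax income = R$5,081,000 − R$1,660,200.00 = R$3,420,800.00.
After tax at 26%: net income = R$3,420,800.00 × 0.74 = R$2,531,392.00.
Per share: R$2,531,392.00 / 2,129,000 shares = R$1.19.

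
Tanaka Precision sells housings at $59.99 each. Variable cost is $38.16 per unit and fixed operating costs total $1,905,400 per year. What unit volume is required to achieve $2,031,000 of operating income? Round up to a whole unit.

Each unit contributes $59.99 − $38.16 = $21.83.
Units = (FC + target) / CM = ($1,905,400 + $2,031,000) / $21.83 = 180,320.66, so 180,321 housings.

180,321 housings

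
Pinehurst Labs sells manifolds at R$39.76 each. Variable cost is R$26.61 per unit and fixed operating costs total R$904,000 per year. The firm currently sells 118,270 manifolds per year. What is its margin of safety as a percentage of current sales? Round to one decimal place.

Each unit contributes R$39.76 − R$26.61 = R$13.15. Break-even units = R$904,000 ÷ R$13.15 = 68,745.25; break-even revenue = 68,745.25 × R$39.76 = R$2,733,311.03.
Current sales = 118,270 × R$39.76 = R$4,702,415.20.
Margin of safety = (R$4,702,415.20 − R$2,733,311.03) ÷ R$4,702,415.20 = 41.9%.

41.9%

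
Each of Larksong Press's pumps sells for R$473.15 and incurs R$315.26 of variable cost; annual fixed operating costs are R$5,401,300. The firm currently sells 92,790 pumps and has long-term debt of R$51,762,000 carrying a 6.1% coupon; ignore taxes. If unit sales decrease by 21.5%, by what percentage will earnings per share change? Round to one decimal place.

Total contribution margin = 92,790 × R$157.89 = R$14,650,613.10.
Subtracting fixed costs: EBIT = R$14,650,613.10 − R$5,401,300 = R$9,249,313.10.
Interest = R$3,157,482.00, so EBIT − I = R$6,091,831.10.
Degree of combined leverage = contribution ÷ (EBIT − I) = R$14,650,613.10 ÷ R$6,091,831.10 = 2.4050.
%ΔEPS = DCL × %ΔSales = 2.4050 × -21.5% = -51.7%.

-51.7%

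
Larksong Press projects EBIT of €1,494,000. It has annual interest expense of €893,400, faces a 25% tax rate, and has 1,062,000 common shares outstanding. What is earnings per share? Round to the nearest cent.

Pre-tax income = €1,494,000 − €893,400.00 = €600,600.00.
After tax at 25%: net income = €600,600.00 × 0.75 = €450,450.00.
Per share: €450,450.00 / 1,062,000 shares = €0.42.

€0.42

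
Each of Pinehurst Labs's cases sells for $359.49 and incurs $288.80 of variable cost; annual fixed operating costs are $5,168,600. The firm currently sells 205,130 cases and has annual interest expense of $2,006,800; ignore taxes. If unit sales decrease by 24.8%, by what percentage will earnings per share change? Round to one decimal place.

-49.1%

Total contribution margin = 205,130 × $70.69 = $14,500,639.70.
Operating income = contribution − fixed costs = $14,500,639.70 − $5,168,600 = $9,332,039.70.
After interest of $2,006,800.00, pre-tax earnings = $7,325,239.70.
Degree of combined leverage = contribution ÷ (EBIT − I) = $14,500,639.70 ÷ $7,325,239.70 = 1.9795.
%ΔEPS = DCL × %ΔSales = 1.9795 × -24.8% = -49.1%.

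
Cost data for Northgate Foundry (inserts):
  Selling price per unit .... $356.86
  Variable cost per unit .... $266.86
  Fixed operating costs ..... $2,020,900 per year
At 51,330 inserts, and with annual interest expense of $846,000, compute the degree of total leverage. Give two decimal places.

Total contribution margin = 51,330 × $90.00 = $4,619,700.00.
Subtracting fixed costs: EBIT = $4,619,700.00 − $2,020,900 = $2,598,800.00. Interest = $846,000.00.
DOL = $4,619,700.00 ÷ $2,598,800.00 = 1.7776; DFL = $2,598,800.00 ÷ $1,752,800.00 = 1.4827.
DCL = DOL × DFL = 1.7776 × 1.4827 = 2.6356.

2.64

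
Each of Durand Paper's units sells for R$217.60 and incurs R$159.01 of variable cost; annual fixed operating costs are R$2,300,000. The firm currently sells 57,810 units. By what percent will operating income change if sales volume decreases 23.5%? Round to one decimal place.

-73.2%

Contribution at this volume is 57,810 × R$58.59 = R$3,387,087.90.
Operating income = contribution − fixed costs = R$3,387,087.90 − R$2,300,000 = R$1,087,087.90.
Degree of operating leverage = R$3,387,087.90 / R$1,087,087.90 = 3.1157.
%ΔEBIT = DOL × %ΔSales = 3.1157 × -23.5% = -73.2%.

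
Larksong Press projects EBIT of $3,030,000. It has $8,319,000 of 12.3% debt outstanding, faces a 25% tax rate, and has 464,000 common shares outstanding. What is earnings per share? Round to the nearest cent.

$3.24

Pre-tax income = $3,030,000 − $1,023,237.00 = $2,006,763.00.
Net income = $2,006,763.00 × (1 − 0.25) = $1,505,072.25.
EPS = $1,505,072.25 ÷ 464,000 = $3.24.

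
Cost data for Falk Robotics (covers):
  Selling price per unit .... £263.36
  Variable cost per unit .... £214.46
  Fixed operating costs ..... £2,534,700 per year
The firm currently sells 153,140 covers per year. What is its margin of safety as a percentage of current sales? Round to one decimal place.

66.2%

Each unit contributes £263.36 − £214.46 = £48.90. Break-even units = £2,534,700 ÷ £48.90 = 51,834.36; break-even revenue = 51,834.36 × £263.36 = £13,651,095.95.
Current sales = 153,140 × £263.36 = £40,330,950.40.
Margin of safety = (£40,330,950.40 − £13,651,095.95) ÷ £40,330,950.40 = 66.2%.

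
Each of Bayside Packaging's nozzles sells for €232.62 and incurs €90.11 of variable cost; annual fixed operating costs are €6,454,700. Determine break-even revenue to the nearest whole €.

€10,536,049

Contribution margin per unit = €232.62 − €90.11 = €142.51, a CM ratio of €142.51 ÷ €232.62 = 0.6126.
Break-even revenue = fixed costs × price ÷ CM = €6,454,700 × €232.62 ÷ €142.51 = €10,536,049.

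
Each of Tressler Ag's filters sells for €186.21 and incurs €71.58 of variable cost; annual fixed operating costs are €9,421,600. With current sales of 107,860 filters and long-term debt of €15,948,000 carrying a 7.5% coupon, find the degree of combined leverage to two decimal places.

7.08

Total contribution margin = 107,860 × €114.63 = €12,363,991.80.
EBIT = €12,363,991.80 − €9,421,600 = €2,942,391.80. Interest = €1,196,100.00.
DOL = €12,363,991.80 ÷ €2,942,391.80 = 4.2020; DFL = €2,942,391.80 ÷ €1,746,291.80 = 1.6849.
DCL = DOL × DFL = 4.2020 × 1.6849 = 7.0799.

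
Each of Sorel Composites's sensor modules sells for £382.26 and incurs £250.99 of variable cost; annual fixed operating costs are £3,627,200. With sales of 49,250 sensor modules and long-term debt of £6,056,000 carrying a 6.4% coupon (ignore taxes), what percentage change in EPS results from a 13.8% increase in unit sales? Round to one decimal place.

+36.4%

Total contribution margin = 49,250 × £131.27 = £6,465,047.50.
Subtracting fixed costs: EBIT = £6,465,047.50 − £3,627,200 = £2,837,847.50.
Interest = £387,584.00, so EBIT − I = £2,450,263.50.
DCL = total CM / (EBIT − I) = £6,465,047.50 / £2,450,263.50 = 2.6385.
EPS therefore changes by 2.6385 × (+13.8%) = +36.4%.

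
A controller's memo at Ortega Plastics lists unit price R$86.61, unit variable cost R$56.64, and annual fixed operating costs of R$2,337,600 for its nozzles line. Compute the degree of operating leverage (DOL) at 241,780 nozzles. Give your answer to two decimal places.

Contribution at this volume is 241,780 × R$29.97 = R$7,246,146.60.
EBIT = R$7,246,146.60 − R$2,337,600 = R$4,908,546.60.
DOL = contribution ÷ EBIT = R$7,246,146.60 ÷ R$4,908,546.60 = 1.4762.

1.48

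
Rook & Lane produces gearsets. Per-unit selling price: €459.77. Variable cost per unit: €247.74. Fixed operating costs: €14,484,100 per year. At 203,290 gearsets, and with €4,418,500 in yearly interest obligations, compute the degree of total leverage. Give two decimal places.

Total contribution margin = 203,290 × €212.03 = €43,103,578.70.
Subtracting fixed costs: EBIT = €43,103,578.70 − €14,484,100 = €28,619,478.70. Interest = €4,418,500.00, so EBIT − I = €24,200,978.70.
DCL = contribution ÷ (EBIT − I) = €43,103,578.70 ÷ €24,200,978.70 = 1.7811.

1.78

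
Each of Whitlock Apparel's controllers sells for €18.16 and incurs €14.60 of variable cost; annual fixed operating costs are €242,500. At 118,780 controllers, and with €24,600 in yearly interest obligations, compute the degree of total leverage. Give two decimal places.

Total contribution margin = 118,780 × €3.56 = €422,856.80.
Subtracting fixed costs: EBIT = €422,856.80 − €242,500 = €180,356.80. Interest = €24,600.00, so EBIT − I = €155,756.80.
Degree of total leverage = total CM / (EBIT − interest) = €422,856.80 / €155,756.80 = 2.7149.

2.71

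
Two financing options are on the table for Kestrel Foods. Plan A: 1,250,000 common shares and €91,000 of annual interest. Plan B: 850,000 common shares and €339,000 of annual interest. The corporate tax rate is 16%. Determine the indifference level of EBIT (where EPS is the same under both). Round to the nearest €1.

Set EPS_A = EPS_B: (EBIT − €91,000)(1 − 0.16) ÷ 1,250,000 = (EBIT − €339,000)(1 − 0.16) ÷ 850,000.
The (1 − t) factor cancels: (EBIT − 91,000) × 850,000 = (EBIT − 339,000) × 1,250,000.
Solving, EBIT = (339,000·1,250,000 − 91,000·850,000) / (1,250,000 − 850,000) = 346,400,000,000 / 400,000 = 866,000.00.

€866,000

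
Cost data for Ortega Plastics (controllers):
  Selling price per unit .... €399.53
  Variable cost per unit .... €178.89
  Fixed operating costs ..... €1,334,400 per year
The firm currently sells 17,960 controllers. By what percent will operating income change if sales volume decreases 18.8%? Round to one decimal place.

At 17,960 units, contribution = 17,960 × €220.64 = €3,962,694.40.
EBIT = €3,962,694.40 − €1,334,400 = €2,628,294.40.
So DOL = total CM / EBIT = €3,962,694.40 / €2,628,294.40 = 1.5077.
Operating income changes by 1.5077 × -18.8% = -28.3%.

-28.3%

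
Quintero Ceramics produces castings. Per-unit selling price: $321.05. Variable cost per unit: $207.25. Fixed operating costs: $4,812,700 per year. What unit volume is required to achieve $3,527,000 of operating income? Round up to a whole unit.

Each unit contributes $321.05 − $207.25 = $113.80.
Units = (FC + target) / CM = ($4,812,700 + $3,527,000) / $113.80 = 73,283.83, so 73,284 castings.

73,284 castings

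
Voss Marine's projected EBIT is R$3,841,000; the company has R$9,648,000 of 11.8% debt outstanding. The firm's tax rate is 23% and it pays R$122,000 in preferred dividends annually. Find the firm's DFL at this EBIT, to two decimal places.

1.51

Annual interest charges come to R$1,138,464.00.
Preferred dividends grossed up pre-tax: R$122,000 / (1 − 0.23) = R$158,441.56.
DFL = EBIT ÷ [EBIT − I − D_p/(1−t)] = R$3,841,000 ÷ [R$3,841,000 − R$1,138,464.00 − R$158,441.56] = R$3,841,000 ÷ R$2,544,094.44 = 1.5098.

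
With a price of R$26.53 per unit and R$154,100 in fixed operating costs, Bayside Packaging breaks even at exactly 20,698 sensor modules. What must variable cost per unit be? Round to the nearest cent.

R$19.08

Contribution per unit must be FC / Q = R$154,100 / 20,698 = R$7.4452.
Variable cost per unit = R$26.53 − R$7.4452 = R$19.08.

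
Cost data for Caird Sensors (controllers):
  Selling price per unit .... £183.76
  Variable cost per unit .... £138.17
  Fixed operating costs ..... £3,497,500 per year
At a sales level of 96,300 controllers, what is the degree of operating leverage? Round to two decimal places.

Total contribution margin = 96,300 × £45.59 = £4,390,317.00.
EBIT = £4,390,317.00 − £3,497,500 = £892,817.00.
Degree of operating leverage = £4,390,317.00 / £892,817.00 = 4.9174.

4.92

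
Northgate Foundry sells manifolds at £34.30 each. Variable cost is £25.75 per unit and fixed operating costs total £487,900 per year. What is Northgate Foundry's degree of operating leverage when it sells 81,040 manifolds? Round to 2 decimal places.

3.38

Contribution at this volume is 81,040 × £8.55 = £692,892.00.
Operating income = contribution − fixed costs = £692,892.00 − £487,900 = £204,992.00.
Degree of operating leverage = £692,892.00 / £204,992.00 = 3.3801.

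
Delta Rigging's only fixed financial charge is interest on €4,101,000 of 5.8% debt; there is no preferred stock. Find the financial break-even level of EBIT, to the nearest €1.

€237,858

Annual interest = 5.8% × €4,101,000 = €237,858.00.
Without preferred stock the financial break-even is simply EBIT = interest = €237,858.00.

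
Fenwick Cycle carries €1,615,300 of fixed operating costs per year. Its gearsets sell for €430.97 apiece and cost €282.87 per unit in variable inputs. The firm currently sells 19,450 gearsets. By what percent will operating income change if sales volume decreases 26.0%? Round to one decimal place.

-59.2%

Total contribution margin = 19,450 × €148.10 = €2,880,545.00.
Subtracting fixed costs: EBIT = €2,880,545.00 − €1,615,300 = €1,265,245.00.
DOL = contribution ÷ EBIT = €2,880,545.00 ÷ €1,265,245.00 = 2.2767.
So EBIT moves 2.2767 × (-26.0%) = -59.2%.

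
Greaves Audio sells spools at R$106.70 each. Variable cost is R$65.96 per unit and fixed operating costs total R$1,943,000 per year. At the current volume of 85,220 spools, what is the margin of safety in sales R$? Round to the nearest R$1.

Contribution margin per unit = R$106.70 − R$65.96 = R$40.74. Break-even units = R$1,943,000 ÷ R$40.74 = 47,692.69; break-even revenue = 47,692.69 × R$106.70 = R$5,088,809.52.
Actual sales revenue = 85,220 × R$106.70 = R$9,092,974.00.
Margin of safety = R$9,092,974.00 − R$5,088,809.52 = R$4,004,164.

R$4,004,164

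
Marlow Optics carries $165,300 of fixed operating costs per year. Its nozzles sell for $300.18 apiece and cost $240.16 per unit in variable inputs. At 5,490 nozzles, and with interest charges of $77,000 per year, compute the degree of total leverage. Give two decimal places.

Total contribution margin = 5,490 × $60.02 = $329,509.80.
Subtracting fixed costs: EBIT = $329,509.80 − $165,300 = $164,209.80. Interest = $77,000.00, so EBIT − I = $87,209.80.
Degree of total leverage = total CM / (EBIT − interest) = $329,509.80 / $87,209.80 = 3.7784.

3.78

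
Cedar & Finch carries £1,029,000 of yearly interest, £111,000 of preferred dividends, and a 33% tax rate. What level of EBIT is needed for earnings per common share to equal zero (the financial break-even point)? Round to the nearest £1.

£1,194,672

Grossing the preferred dividend up to pre-tax terms: £111,000 / (1 − 0.33) = £165,671.64.
Financial break-even EBIT = interest + D_p ÷ (1 − t) = £1,029,000 + £165,671.64 = £1,194,671.64.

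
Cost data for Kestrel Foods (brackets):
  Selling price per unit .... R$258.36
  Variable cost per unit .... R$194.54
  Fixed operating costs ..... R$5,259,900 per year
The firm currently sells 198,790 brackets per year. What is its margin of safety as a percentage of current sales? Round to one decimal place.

58.5%

Unit CM = price − variable cost = R$258.36 − R$194.54 = R$63.82. Break-even units = R$5,259,900 ÷ R$63.82 = 82,417.74; break-even revenue = 82,417.74 × R$258.36 = R$21,293,446.63.
Actual sales revenue = 198,790 × R$258.36 = R$51,359,384.40.
Margin of safety = (R$51,359,384.40 − R$21,293,446.63) ÷ R$51,359,384.40 = 58.5%.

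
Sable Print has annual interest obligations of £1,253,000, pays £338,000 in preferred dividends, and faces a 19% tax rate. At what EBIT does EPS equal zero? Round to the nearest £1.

Grossing the preferred dividend up to pre-tax terms: £338,000 / (1 − 0.19) = £417,283.95.
Financial break-even EBIT = interest + D_p ÷ (1 − t) = £1,253,000 + £417,283.95 = £1,670,283.95.

£1,670,284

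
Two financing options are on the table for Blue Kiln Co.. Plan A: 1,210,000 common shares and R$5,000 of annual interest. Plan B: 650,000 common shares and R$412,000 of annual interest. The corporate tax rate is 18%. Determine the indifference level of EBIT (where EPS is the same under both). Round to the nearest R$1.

R$884,411

At indifference, (EBIT − 5,000)(1 − t)/1,210,000 = (EBIT − 412,000)(1 − t)/650,000.
Cancelling (1 − t) and cross-multiplying: 650,000·(EBIT − 5,000) = 1,210,000·(EBIT − 412,000).
EBIT × (1,210,000 − 650,000) = 412,000 × 1,210,000 − 5,000 × 650,000 = 495,270,000,000, so EBIT = 495,270,000,000 ÷ 560,000 = 884,410.71.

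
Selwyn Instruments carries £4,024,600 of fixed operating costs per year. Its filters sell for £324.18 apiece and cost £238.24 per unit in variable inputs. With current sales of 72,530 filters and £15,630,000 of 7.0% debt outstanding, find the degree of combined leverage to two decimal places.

Contribution at this volume is 72,530 × £85.94 = £6,233,228.20.
Operating income = contribution − fixed costs = £6,233,228.20 − £4,024,600 = £2,208,628.20. Interest = £1,094,100.00, so EBIT − I = £1,114,528.20.
Degree of total leverage = total CM / (EBIT − interest) = £6,233,228.20 / £1,114,528.20 = 5.5927.

5.59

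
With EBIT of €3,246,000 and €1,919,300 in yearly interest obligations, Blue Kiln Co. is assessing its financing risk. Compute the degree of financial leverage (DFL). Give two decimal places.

2.45

Interest = €1,919,300.00.
DFL = EBIT ÷ (EBIT − I) = €3,246,000 ÷ (€3,246,000 − €1,919,300.00) = €3,246,000 ÷ €1,326,700.00 = 2.4467.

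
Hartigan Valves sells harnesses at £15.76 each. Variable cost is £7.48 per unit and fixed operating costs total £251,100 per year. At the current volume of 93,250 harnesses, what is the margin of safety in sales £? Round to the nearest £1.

Each unit contributes £15.76 − £7.48 = £8.28. Break-even units = £251,100 ÷ £8.28 = 30,326.09; break-even revenue = 30,326.09 × £15.76 = £477,939.13.
Actual sales revenue = 93,250 × £15.76 = £1,469,620.00.
Margin of safety = £1,469,620.00 − £477,939.13 = £991,681.

£991,681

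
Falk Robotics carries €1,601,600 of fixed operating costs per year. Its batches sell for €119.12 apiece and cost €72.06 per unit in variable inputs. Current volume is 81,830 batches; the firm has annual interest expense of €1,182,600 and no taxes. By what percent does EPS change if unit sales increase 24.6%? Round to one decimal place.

At 81,830 units, contribution = 81,830 × €47.06 = €3,850,919.80.
EBIT = €3,850,919.80 − €1,601,600 = €2,249,319.80.
Interest = €1,182,600.00, so EBIT − I = €1,066,719.80.
Degree of combined leverage = contribution ÷ (EBIT − I) = €3,850,919.80 ÷ €1,066,719.80 = 3.6101.
%ΔEPS = DCL × %ΔSales = 3.6101 × +24.6% = +88.8%.

+88.8%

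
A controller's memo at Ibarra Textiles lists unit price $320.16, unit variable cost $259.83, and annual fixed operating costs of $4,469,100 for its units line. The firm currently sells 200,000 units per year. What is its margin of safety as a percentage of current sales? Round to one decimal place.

63.0%

Unit CM = price − variable cost = $320.16 − $259.83 = $60.33. Break-even units = $4,469,100 ÷ $60.33 = 74,077.57; break-even revenue = 74,077.57 × $320.16 = $23,716,675.88.
Actual sales revenue = 200,000 × $320.16 = $64,032,000.00.
Margin of safety = ($64,032,000.00 − $23,716,675.88) ÷ $64,032,000.00 = 63.0%.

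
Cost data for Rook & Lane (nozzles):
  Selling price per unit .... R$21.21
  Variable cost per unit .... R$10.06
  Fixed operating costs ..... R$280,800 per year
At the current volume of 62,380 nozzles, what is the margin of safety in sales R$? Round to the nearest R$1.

Each unit contributes R$21.21 − R$10.06 = R$11.15. Break-even units = R$280,800 ÷ R$11.15 = 25,183.86; break-even revenue = 25,183.86 × R$21.21 = R$534,149.60.
Current sales = 62,380 × R$21.21 = R$1,323,079.80.
Margin of safety = R$1,323,079.80 − R$534,149.60 = R$788,930.

R$788,930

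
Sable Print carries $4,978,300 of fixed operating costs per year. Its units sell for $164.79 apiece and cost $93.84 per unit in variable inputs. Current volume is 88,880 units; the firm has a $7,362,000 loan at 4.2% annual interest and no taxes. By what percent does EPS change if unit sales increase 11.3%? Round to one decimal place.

+70.0%

At 88,880 units, contribution = 88,880 × $70.95 = $6,306,036.00.
Subtracting fixed costs: EBIT = $6,306,036.00 − $4,978,300 = $1,327,736.00.
After interest of $309,204.00, pre-tax earnings = $1,018,532.00.
DCL = total CM / (EBIT − I) = $6,306,036.00 / $1,018,532.00 = 6.1913.
%ΔEPS = DCL × %ΔSales = 6.1913 × +11.3% = +70.0%.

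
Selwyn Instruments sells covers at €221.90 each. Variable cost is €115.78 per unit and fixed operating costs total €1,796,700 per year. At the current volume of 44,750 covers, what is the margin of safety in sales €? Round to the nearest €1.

Contribution margin per unit = €221.90 − €115.78 = €106.12. Break-even units = €1,796,700 ÷ €106.12 = 16,930.83; break-even revenue = 16,930.83 × €221.90 = €3,756,951.85.
Current sales = 44,750 × €221.90 = €9,930,025.00.
Margin of safety = €9,930,025.00 − €3,756,951.85 = €6,173,073.

€6,173,073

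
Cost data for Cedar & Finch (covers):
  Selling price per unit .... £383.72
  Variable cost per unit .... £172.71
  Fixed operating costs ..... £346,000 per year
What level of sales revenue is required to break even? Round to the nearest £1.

CM per unit = £383.72 − £172.71 = £211.01; CM ratio = £211.01 / £383.72 = 0.5499.
Break-even revenue = fixed costs × price ÷ CM = £346,000 × £383.72 ÷ £211.01 = £629,198.

£629,198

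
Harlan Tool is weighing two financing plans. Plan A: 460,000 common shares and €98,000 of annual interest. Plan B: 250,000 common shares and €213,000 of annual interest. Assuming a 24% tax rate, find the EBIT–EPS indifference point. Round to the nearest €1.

€349,905

At indifference, (EBIT − 98,000)(1 − t)/460,000 = (EBIT − 213,000)(1 − t)/250,000.
The (1 − t) factor cancels: (EBIT − 98,000) × 250,000 = (EBIT − 213,000) × 460,000.
EBIT × (460,000 − 250,000) = 213,000 × 460,000 − 98,000 × 250,000 = 73,480,000,000, so EBIT = 73,480,000,000 ÷ 210,000 = 349,904.76.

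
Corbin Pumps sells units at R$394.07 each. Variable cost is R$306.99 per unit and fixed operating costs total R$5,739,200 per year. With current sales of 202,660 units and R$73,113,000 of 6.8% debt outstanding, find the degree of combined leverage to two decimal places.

2.54

Total contribution margin = 202,660 × R$87.08 = R$17,647,632.80.
Subtracting fixed costs: EBIT = R$17,647,632.80 − R$5,739,200 = R$11,908,432.80. Interest = R$4,971,684.00.
DOL = R$17,647,632.80 ÷ R$11,908,432.80 = 1.4819; DFL = R$11,908,432.80 ÷ R$6,936,748.80 = 1.7167.
DCL = DOL × DFL = 1.4819 × 1.7167 = 2.5440.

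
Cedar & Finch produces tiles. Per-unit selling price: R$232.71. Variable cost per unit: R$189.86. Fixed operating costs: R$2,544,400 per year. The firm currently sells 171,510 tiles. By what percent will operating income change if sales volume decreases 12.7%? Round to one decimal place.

Contribution at this volume is 171,510 × R$42.85 = R$7,349,203.50.
Operating income = contribution − fixed costs = R$7,349,203.50 − R$2,544,400 = R$4,804,803.50.
So DOL = total CM / EBIT = R$7,349,203.50 / R$4,804,803.50 = 1.5296.
So EBIT moves 1.5296 × (-12.7%) = -19.4%.

-19.4%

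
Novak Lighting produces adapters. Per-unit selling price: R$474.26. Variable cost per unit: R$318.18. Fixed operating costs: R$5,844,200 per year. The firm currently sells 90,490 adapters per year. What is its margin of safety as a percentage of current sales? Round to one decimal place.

Unit CM = price − variable cost = R$474.26 − R$318.18 = R$156.08. Break-even units = R$5,844,200 ÷ R$156.08 = 37,443.62; break-even revenue = 37,443.62 × R$474.26 = R$17,758,010.58.
Current sales = 90,490 × R$474.26 = R$42,915,787.40.
Margin of safety = (R$42,915,787.40 − R$17,758,010.58) ÷ R$42,915,787.40 = 58.6%.

58.6%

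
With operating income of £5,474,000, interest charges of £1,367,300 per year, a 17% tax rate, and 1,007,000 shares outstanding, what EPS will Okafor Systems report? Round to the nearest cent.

Interest = £1,367,300.00, so EBT = £5,474,000 − £1,367,300.00 = £4,106,700.00.
After tax at 17%: net income = £4,106,700.00 × 0.83 = £3,408,561.00.
Per share: £3,408,561.00 / 1,007,000 shares = £3.38.

£3.38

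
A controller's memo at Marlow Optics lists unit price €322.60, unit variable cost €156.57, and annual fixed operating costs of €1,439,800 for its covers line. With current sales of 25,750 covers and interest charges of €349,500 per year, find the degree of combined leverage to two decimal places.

1.72

At 25,750 units, contribution = 25,750 × €166.03 = €4,275,272.50.
EBIT = €4,275,272.50 − €1,439,800 = €2,835,472.50. Interest = €349,500.00.
DOL = €4,275,272.50 ÷ €2,835,472.50 = 1.5078; DFL = €2,835,472.50 ÷ €2,485,972.50 = 1.1406.
Combined leverage = 1.5078 × 1.1406 = 1.7198.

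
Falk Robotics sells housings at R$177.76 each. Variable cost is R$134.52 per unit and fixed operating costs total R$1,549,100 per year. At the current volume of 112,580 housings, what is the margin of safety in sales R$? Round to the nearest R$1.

Unit CM = price − variable cost = R$177.76 − R$134.52 = R$43.24. Break-even units = R$1,549,100 ÷ R$43.24 = 35,825.62; break-even revenue = 35,825.62 × R$177.76 = R$6,368,363.00.
Actual sales revenue = 112,580 × R$177.76 = R$20,012,220.80.
Margin of safety = R$20,012,220.80 − R$6,368,363.00 = R$13,643,858.

R$13,643,858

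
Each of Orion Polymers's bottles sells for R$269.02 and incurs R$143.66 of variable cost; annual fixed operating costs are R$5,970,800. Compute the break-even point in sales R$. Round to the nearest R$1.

R$12,813,215

Contribution margin per unit = R$269.02 − R$143.66 = R$125.36, a CM ratio of R$125.36 ÷ R$269.02 = 0.4660.
Break-even revenue = fixed costs × price ÷ CM = R$5,970,800 × R$269.02 ÷ R$125.36 = R$12,813,215.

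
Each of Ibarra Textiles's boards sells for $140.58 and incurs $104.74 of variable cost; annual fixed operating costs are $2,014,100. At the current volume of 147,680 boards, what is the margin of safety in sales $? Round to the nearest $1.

Each unit contributes $140.58 − $104.74 = $35.84. Break-even units = $2,014,100 ÷ $35.84 = 56,196.99; break-even revenue = 56,196.99 × $140.58 = $7,900,172.38.
Current sales = 147,680 × $140.58 = $20,760,854.40.
Margin of safety = $20,760,854.40 − $7,900,172.38 = $12,860,682.

$12,860,682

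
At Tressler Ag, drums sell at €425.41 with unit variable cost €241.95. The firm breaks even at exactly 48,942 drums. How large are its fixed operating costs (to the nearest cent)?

€8,978,899.32

Unit CM = price − variable cost = €425.41 − €241.95 = €183.46.
Fixed costs = break-even units × CM = 48,942 × €183.46 = €8,978,899.32.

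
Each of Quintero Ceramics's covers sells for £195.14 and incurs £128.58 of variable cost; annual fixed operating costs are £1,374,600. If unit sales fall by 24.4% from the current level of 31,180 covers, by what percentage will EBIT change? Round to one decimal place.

-72.3%

At 31,180 units, contribution = 31,180 × £66.56 = £2,075,340.80.
Subtracting fixed costs: EBIT = £2,075,340.80 − £1,374,600 = £700,740.80.
DOL = contribution ÷ EBIT = £2,075,340.80 ÷ £700,740.80 = 2.9616.
Operating income changes by 2.9616 × -24.4% = -72.3%.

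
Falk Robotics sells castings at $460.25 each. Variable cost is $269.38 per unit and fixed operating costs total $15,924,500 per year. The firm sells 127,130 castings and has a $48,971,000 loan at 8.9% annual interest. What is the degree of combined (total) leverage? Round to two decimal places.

6.09

At 127,130 units, contribution = 127,130 × $190.87 = $24,265,303.10.
EBIT = $24,265,303.10 − $15,924,500 = $8,340,803.10. Interest = $4,358,419.00, so EBIT − I = $3,982,384.10.
Degree of total leverage = total CM / (EBIT − interest) = $24,265,303.10 / $3,982,384.10 = 6.0932.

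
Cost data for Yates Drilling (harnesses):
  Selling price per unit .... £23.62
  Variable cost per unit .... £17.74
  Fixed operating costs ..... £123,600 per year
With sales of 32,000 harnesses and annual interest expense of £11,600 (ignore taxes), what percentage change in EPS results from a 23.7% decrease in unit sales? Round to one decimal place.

Contribution at this volume is 32,000 × £5.88 = £188,160.00.
Operating income = contribution − fixed costs = £188,160.00 − £123,600 = £64,560.00.
After interest of £11,600.00, pre-tax earnings = £52,960.00.
DCL = total CM / (EBIT − I) = £188,160.00 / £52,960.00 = 3.5529.
%ΔEPS = DCL × %ΔSales = 3.5529 × -23.7% = -84.2%.

-84.2%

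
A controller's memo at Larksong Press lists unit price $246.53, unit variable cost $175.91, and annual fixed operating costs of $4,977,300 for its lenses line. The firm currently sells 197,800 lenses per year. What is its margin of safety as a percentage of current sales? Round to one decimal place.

64.4%

Unit CM = price − variable cost = $246.53 − $175.91 = $70.62. Break-even units = $4,977,300 ÷ $70.62 = 70,480.03; break-even revenue = 70,480.03 × $246.53 = $17,375,442.78.
Actual sales revenue = 197,800 × $246.53 = $48,763,634.00.
Margin of safety = ($48,763,634.00 − $17,375,442.78) ÷ $48,763,634.00 = 64.4%.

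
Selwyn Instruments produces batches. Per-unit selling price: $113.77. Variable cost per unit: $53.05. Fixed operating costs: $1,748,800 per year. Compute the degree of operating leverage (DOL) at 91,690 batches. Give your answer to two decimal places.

1.46

Contribution at this volume is 91,690 × $60.72 = $5,567,416.80.
EBIT = $5,567,416.80 − $1,748,800 = $3,818,616.80.
DOL = contribution ÷ EBIT = $5,567,416.80 ÷ $3,818,616.80 = 1.4580.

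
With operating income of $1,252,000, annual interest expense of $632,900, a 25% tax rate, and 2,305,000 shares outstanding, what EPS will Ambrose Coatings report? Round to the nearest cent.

$0.20

Pre-tax income = $1,252,000 − $632,900.00 = $619,100.00.
Net income = $619,100.00 × (1 − 0.25) = $464,325.00.
EPS = $464,325.00 ÷ 2,305,000 = $0.20.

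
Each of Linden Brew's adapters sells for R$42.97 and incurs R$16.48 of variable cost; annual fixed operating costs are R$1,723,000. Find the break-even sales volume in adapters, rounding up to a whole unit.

65,044 adapters

Unit CM = price − variable cost = R$42.97 − R$16.48 = R$26.49.
Units to break even: R$1,723,000 ÷ R$26.49 = 65,043.41, rounded up to 65,044.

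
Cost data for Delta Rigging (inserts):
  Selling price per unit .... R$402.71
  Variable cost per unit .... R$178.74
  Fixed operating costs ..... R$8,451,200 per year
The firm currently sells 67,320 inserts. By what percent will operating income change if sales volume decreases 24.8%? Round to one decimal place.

-56.4%

Total contribution margin = 67,320 × R$223.97 = R$15,077,660.40.
Subtracting fixed costs: EBIT = R$15,077,660.40 − R$8,451,200 = R$6,626,460.40.
So DOL = total CM / EBIT = R$15,077,660.40 / R$6,626,460.40 = 2.2754.
So EBIT moves 2.2754 × (-24.8%) = -56.4%.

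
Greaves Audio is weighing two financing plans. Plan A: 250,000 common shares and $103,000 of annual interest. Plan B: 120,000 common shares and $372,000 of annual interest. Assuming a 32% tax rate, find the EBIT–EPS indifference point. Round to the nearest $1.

Set EPS_A = EPS_B: (EBIT − $103,000)(1 − 0.32) ÷ 250,000 = (EBIT − $372,000)(1 − 0.32) ÷ 120,000.
The (1 − t) factor cancels: (EBIT − 103,000) × 120,000 = (EBIT − 372,000) × 250,000.
Solving, EBIT = (372,000·250,000 − 103,000·120,000) / (250,000 − 120,000) = 80,640,000,000 / 130,000 = 620,307.69.

$620,308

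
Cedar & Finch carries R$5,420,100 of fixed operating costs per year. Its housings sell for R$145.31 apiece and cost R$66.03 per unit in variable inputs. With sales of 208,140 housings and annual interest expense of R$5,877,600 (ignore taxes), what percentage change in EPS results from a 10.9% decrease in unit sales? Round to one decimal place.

Contribution at this volume is 208,140 × R$79.28 = R$16,501,339.20.
Subtracting fixed costs: EBIT = R$16,501,339.20 − R$5,420,100 = R$11,081,239.20.
After interest of R$5,877,600.00, pre-tax earnings = R$5,203,639.20.
DCL = total CM / (EBIT − I) = R$16,501,339.20 / R$5,203,639.20 = 3.1711.
EPS therefore changes by 3.1711 × (-10.9%) = -34.6%.

-34.6%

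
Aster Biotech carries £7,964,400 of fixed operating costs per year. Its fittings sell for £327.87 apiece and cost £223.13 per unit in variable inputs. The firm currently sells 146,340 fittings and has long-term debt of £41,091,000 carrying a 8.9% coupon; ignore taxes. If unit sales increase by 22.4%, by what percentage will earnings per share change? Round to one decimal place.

Total contribution margin = 146,340 × £104.74 = £15,327,651.60.
Subtracting fixed costs: EBIT = £15,327,651.60 − £7,964,400 = £7,363,251.60.
Interest = £3,657,099.00, so EBIT − I = £3,706,152.60.
DCL = total CM / (EBIT − I) = £15,327,651.60 / £3,706,152.60 = 4.1357.
%ΔEPS = DCL × %ΔSales = 4.1357 × +22.4% = +92.6%.

+92.6%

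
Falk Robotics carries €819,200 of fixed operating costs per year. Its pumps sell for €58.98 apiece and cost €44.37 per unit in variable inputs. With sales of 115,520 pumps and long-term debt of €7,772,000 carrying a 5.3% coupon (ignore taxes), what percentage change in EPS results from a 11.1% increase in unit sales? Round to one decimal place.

+41.0%

Contribution at this volume is 115,520 × €14.61 = €1,687,747.20.
Operating income = contribution − fixed costs = €1,687,747.20 − €819,200 = €868,547.20.
After interest of €411,916.00, pre-tax earnings = €456,631.20.
DCL = total CM / (EBIT − I) = €1,687,747.20 / €456,631.20 = 3.6961.
%ΔEPS = DCL × %ΔSales = 3.6961 × +11.1% = +41.0%.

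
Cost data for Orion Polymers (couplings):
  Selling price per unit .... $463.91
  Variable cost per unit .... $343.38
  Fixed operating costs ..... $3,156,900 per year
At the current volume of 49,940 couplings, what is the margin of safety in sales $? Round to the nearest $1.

Contribution margin per unit = $463.91 − $343.38 = $120.53. Break-even units = $3,156,900 ÷ $120.53 = 26,191.82; break-even revenue = 26,191.82 × $463.91 = $12,150,646.97.
Current sales = 49,940 × $463.91 = $23,167,665.40.
Margin of safety = $23,167,665.40 − $12,150,646.97 = $11,017,018.

$11,017,018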